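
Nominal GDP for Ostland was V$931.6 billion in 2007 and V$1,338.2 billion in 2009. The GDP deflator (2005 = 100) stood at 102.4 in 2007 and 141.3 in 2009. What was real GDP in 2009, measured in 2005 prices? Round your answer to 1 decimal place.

V$947.1 billion

Real GDP = Nominal / (GDP deflator/100) = 1338.2 / 1.413 = 947.06.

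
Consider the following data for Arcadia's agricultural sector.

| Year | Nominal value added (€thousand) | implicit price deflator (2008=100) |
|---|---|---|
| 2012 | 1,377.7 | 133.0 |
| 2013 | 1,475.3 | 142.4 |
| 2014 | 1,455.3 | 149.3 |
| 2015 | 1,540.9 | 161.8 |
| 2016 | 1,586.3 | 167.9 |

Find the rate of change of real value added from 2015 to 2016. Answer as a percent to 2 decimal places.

Real value added 2015 = 1540.9/1.618 = 952.35.
Real value added 2016 = 1586.3/1.679 = 944.79.
Change = 944.79/952.35 − 1 = -0.0079.

-0.79%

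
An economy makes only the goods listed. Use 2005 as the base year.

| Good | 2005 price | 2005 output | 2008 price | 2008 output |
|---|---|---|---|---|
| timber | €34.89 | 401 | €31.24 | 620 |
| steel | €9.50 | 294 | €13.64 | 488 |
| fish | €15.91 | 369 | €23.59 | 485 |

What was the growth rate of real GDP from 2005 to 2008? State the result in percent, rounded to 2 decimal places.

50.01%

Real GDP 2005 = Nominal GDP 2005 = 34.89·401 + 9.50·294 + 15.91·369 = 22654.68.
Real GDP 2008 (at 2005 prices) = 34.89·620 + 9.50·488 + 15.91·485 = 33984.15.
Real growth = 33984.15/22654.68 − 1 = 0.5001.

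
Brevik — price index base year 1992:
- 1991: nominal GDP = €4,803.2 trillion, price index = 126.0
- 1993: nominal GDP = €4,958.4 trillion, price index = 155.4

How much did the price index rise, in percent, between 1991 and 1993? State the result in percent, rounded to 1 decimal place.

Price-level change = 155.4 / 126.0 − 1 = 0.2333.

23.3%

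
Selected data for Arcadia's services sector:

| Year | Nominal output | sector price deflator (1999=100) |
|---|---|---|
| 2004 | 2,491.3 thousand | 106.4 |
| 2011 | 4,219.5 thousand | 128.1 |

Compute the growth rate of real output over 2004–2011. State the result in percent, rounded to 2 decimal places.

40.68%

Real output 2004 = 2491.3 / 1.064 = 2341.45.
Real output 2011 = 4219.5 / 1.281 = 3293.91.
Real growth = 3293.91 / 2341.45 − 1 = 0.4068.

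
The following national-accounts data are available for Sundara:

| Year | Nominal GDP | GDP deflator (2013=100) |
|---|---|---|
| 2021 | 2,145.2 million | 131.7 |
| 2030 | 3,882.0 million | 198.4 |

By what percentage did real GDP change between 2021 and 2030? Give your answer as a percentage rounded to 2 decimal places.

20.12%

Deflate each year: 2021 → 2145.2/1.317 = 1628.85; 2030 → 3882.0/1.984 = 1956.65.
So real GDP changed by 1956.65/1628.85 − 1 = 0.2012, i.e. 20.12%.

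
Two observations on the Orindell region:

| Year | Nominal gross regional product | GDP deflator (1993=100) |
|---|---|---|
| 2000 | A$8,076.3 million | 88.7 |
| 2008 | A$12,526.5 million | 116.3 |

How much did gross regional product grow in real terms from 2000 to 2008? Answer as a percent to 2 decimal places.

Real gross regional product 2000 = 8076.3 / 0.887 = 9105.19.
Real gross regional product 2008 = 12526.5 / 1.163 = 10770.85.
Real growth = 10770.85 / 9105.19 − 1 = 0.1829.

18.29%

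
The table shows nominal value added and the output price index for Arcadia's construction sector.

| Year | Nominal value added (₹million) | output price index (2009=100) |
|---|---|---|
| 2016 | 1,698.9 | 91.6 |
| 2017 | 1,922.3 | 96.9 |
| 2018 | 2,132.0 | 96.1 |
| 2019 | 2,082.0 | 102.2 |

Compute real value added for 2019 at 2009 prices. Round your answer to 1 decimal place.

Real value added 2019 = 2082.0 / 1.022 = 2037.18.

₹2,037.2 million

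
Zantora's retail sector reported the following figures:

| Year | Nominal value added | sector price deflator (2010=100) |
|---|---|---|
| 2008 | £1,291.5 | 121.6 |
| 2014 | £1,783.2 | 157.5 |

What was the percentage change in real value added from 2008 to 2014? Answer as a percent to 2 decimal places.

6.60%

Real value added 2008 = 1291.5 / 1.216 = 1062.09.
Real value added 2014 = 1783.2 / 1.575 = 1132.19.
Real growth = 1132.19 / 1062.09 − 1 = 0.0660.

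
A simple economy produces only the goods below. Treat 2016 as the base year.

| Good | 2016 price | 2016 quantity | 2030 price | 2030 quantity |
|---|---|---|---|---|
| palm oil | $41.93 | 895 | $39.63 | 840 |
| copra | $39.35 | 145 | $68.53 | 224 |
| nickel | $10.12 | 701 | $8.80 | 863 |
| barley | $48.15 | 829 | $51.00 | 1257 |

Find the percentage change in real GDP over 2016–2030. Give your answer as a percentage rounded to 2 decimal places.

25.54%

Real GDP 2016 = Nominal GDP 2016 = 41.93·895 + 39.35·145 + 10.12·701 + 48.15·829 = 90243.57.
Real GDP 2030 (at 2016 prices) = 41.93·840 + 39.35·224 + 10.12·863 + 48.15·1257 = 113293.71.
Real growth = 113293.71/90243.57 − 1 = 0.2554.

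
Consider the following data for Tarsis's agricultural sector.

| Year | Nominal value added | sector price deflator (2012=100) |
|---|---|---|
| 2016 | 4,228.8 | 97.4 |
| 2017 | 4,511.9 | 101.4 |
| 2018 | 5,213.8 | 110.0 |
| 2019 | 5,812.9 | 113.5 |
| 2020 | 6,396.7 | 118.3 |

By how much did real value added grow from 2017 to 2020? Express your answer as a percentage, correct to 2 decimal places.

Real value added 2017 = 4511.9/1.014 = 4449.61.
Real value added 2020 = 6396.7/1.183 = 5407.19.
Change = 5407.19/4449.61 − 1 = 0.2152.

21.52%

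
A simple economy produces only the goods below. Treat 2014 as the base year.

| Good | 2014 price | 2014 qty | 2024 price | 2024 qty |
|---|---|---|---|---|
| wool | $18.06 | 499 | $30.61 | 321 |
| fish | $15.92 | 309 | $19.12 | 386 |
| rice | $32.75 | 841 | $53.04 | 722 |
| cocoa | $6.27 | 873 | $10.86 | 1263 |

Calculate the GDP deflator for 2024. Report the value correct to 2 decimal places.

Nominal GDP 2024 = 30.61·321 + 19.12·386 + 53.04·722 + 10.86·1263 = 69217.19.
Real GDP 2024 (at 2014 prices) = 18.06·321 + 15.92·386 + 32.75·722 + 6.27·1263 = 43506.89.
Deflator = Nominal/Real × 100 = 69217.19/43506.89 × 100 = 159.095.

159.09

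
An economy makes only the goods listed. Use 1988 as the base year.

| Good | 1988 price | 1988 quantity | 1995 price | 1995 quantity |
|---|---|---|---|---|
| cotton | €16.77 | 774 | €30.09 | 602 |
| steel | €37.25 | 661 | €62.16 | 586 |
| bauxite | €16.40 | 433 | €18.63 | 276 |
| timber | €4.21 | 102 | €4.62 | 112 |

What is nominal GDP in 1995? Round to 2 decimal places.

€60199.26

Nominal GDP 1995 = Σ (p_1995 × q_1995) = 30.09·602 + 62.16·586 + 18.63·276 + 4.62·112 = 60199.26.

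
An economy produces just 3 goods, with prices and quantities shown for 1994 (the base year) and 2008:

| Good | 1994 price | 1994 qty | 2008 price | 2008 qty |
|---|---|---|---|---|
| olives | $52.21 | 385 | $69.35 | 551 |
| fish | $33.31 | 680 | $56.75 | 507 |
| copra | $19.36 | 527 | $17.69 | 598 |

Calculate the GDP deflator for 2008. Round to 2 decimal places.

Nominal GDP 2008 = 69.35·551 + 56.75·507 + 17.69·598 = 77562.72.
Real GDP 2008 (at 1994 prices) = 52.21·551 + 33.31·507 + 19.36·598 = 57233.16.
Deflator = Nominal/Real × 100 = 77562.72/57233.16 × 100 = 135.521.

135.52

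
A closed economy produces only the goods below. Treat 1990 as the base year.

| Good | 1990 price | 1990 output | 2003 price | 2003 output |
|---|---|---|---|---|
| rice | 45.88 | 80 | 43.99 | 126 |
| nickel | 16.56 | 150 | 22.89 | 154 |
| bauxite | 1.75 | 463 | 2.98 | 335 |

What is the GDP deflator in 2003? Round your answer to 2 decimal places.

112.88

Nominal GDP 2003 = 43.99·126 + 22.89·154 + 2.98·335 = 10066.10.
Real GDP 2003 (at 1990 prices) = 45.88·126 + 16.56·154 + 1.75·335 = 8917.37.
Deflator = Nominal/Real × 100 = 10066.10/8917.37 × 100 = 112.882.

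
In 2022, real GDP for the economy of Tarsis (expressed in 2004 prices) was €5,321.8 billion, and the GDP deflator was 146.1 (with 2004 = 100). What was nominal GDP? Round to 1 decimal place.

€7,775.1 billion

Nominal GDP = Real × (GDP deflator/100) = 5321.8 × 1.461 = 7775.15.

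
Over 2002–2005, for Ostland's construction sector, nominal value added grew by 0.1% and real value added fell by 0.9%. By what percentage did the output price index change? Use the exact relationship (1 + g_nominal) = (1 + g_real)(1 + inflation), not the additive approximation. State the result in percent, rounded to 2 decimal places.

1.01%

(1 + g_nom) = (1 + g_real)(1 + π), so π = 1.0010 / 0.9910 − 1 = 0.01009.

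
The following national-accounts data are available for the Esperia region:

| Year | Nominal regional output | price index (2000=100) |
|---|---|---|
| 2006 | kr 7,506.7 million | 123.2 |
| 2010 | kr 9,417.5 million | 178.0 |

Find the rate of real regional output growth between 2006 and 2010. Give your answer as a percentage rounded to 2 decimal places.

-13.17%

Deflate each year: 2006 → 7506.7/1.232 = 6093.10; 2010 → 9417.5/1.780 = 5290.73.
So real regional output changed by 5290.73/6093.10 − 1 = -0.1317, i.e. -13.17%.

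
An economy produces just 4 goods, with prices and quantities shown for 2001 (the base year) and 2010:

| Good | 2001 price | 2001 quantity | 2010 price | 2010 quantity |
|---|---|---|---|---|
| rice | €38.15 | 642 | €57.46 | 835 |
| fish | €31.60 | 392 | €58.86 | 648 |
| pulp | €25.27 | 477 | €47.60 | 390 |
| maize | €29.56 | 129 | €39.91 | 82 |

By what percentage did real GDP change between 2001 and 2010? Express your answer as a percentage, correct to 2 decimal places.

Real GDP 2001 = Nominal GDP 2001 = 38.15·642 + 31.60·392 + 25.27·477 + 29.56·129 = 52746.53.
Real GDP 2010 (at 2001 prices) = 38.15·835 + 31.60·648 + 25.27·390 + 29.56·82 = 64611.27.
Real growth = 64611.27/52746.53 − 1 = 0.2249.

22.49%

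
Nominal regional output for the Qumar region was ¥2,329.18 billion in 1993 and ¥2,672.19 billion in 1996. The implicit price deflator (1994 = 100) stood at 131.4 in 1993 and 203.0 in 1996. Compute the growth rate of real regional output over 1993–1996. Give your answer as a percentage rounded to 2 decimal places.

-25.74%

Real regional output 1993 = 2329.18 / 1.314 = 1772.59.
Real regional output 1996 = 2672.19 / 2.030 = 1316.35.
Real growth = 1316.35 / 1772.59 − 1 = -0.2574.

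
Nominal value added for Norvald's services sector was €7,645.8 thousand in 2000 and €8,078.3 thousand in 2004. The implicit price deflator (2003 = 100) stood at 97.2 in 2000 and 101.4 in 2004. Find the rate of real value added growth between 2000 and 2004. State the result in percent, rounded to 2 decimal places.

Real value added 2000 = 7645.8 / 0.972 = 7866.05.
Real value added 2004 = 8078.3 / 1.014 = 7966.77.
Real growth = 7966.77 / 7866.05 − 1 = 0.0128.

1.28%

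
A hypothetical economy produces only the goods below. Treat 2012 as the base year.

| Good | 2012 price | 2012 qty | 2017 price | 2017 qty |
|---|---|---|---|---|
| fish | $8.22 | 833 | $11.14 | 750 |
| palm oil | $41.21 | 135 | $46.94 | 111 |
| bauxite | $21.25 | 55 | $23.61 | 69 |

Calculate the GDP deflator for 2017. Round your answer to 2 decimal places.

124.49

Nominal GDP 2017 = 11.14·750 + 46.94·111 + 23.61·69 = 15194.43.
Real GDP 2017 (at 2012 prices) = 8.22·750 + 41.21·111 + 21.25·69 = 12205.56.
Deflator = Nominal/Real × 100 = 15194.43/12205.56 × 100 = 124.488.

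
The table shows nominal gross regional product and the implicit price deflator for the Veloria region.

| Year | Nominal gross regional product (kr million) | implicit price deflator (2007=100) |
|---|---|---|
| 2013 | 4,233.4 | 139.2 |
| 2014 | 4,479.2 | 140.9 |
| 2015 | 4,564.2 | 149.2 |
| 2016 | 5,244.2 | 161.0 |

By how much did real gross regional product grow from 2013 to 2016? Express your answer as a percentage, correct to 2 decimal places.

7.10%

Real gross regional product 2013 = 4233.4/1.392 = 3041.24.
Real gross regional product 2016 = 5244.2/1.610 = 3257.27.
Change = 3257.27/3041.24 − 1 = 0.0710.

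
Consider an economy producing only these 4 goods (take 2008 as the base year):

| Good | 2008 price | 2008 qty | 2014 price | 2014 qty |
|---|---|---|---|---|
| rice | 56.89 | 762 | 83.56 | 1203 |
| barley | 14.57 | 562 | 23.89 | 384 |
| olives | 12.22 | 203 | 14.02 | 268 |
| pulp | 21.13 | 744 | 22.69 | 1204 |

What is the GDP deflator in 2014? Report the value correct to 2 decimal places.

137.01

Nominal GDP 2014 = 83.56·1203 + 23.89·384 + 14.02·268 + 22.69·1204 = 140772.56.
Real GDP 2014 (at 2008 prices) = 56.89·1203 + 14.57·384 + 12.22·268 + 21.13·1204 = 102749.03.
Deflator = Nominal/Real × 100 = 140772.56/102749.03 × 100 = 137.006.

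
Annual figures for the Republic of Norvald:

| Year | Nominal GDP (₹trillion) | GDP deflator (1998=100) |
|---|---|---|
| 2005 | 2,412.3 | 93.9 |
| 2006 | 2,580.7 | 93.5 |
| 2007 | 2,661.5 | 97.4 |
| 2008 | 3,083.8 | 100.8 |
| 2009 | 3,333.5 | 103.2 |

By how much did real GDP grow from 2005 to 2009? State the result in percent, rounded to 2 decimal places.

Real GDP 2005 = 2412.3/0.939 = 2569.01.
Real GDP 2009 = 3333.5/1.032 = 3230.14.
Change = 3230.14/2569.01 − 1 = 0.2573.

25.73%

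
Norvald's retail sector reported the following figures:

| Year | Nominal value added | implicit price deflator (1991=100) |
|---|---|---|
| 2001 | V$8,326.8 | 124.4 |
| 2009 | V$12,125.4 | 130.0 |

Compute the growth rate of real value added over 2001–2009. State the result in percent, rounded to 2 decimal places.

Deflate each year: 2001 → 8326.8/1.244 = 6693.57; 2009 → 12125.4/1.300 = 9327.23.
So real value added changed by 9327.23/6693.57 − 1 = 0.3935, i.e. 39.35%.

39.35%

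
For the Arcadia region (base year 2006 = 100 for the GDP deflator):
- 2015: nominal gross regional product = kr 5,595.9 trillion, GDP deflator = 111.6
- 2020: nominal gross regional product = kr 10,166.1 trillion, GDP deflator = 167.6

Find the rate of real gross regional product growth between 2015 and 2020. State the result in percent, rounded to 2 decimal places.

Deflate each year: 2015 → 5595.9/1.116 = 5014.25; 2020 → 10166.1/1.676 = 6065.69.
So real gross regional product changed by 6065.69/5014.25 − 1 = 0.2097, i.e. 20.97%.

20.97%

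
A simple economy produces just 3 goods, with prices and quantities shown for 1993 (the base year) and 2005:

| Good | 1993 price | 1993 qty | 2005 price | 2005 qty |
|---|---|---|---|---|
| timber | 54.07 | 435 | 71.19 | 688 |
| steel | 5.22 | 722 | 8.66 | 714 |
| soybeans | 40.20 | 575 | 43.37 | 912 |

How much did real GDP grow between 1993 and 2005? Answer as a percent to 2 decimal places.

Real GDP 1993 = Nominal GDP 1993 = 54.07·435 + 5.22·722 + 40.20·575 = 50404.29.
Real GDP 2005 (at 1993 prices) = 54.07·688 + 5.22·714 + 40.20·912 = 77589.64.
Real growth = 77589.64/50404.29 − 1 = 0.5393.

53.93%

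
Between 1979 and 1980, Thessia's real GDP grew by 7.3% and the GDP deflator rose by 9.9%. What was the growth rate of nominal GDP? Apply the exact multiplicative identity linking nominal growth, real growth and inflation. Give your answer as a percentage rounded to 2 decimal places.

(1 + g_nom) = (1 + g_real)(1 + π) = 1.0730 × 1.0990 = 1.17923.

17.92%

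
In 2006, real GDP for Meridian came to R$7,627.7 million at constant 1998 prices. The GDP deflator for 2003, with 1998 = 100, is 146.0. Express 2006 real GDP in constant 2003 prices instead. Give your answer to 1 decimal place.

Real GDP in 2003 prices = Real GDP in 1998 prices × (P_2003/P_1998) = 7627.7 × 1.460 = 11136.44.

R$11,136.4 million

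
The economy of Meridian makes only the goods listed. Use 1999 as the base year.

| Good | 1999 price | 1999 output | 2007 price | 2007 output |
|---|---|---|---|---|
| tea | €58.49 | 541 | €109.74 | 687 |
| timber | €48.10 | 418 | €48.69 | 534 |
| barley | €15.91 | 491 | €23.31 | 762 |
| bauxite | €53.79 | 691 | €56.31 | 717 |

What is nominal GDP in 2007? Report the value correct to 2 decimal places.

€159528.33

Nominal GDP 2007 = Σ (p_2007 × q_2007) = 109.74·687 + 48.69·534 + 23.31·762 + 56.31·717 = 159528.33.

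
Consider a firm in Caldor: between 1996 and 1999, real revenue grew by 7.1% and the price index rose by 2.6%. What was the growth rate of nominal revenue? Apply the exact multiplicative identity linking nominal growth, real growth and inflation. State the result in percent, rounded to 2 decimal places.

(1 + g_nom) = (1 + g_real)(1 + π) = 1.0710 × 1.0260 = 1.09885.

9.88%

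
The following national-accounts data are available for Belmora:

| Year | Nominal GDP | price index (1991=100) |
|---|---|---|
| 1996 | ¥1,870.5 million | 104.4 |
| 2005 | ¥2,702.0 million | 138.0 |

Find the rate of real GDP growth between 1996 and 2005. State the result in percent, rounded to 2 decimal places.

Real GDP 1996 = 1870.5 / 1.044 = 1791.67.
Real GDP 2005 = 2702.0 / 1.380 = 1957.97.
Real growth = 1957.97 / 1791.67 − 1 = 0.0928.

9.28%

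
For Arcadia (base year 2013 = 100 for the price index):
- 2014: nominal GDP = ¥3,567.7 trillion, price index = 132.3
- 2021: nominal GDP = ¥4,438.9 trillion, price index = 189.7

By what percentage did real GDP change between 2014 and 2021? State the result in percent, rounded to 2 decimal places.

Real GDP 2014 = 3567.7 / 1.323 = 2696.67.
Real GDP 2021 = 4438.9 / 1.897 = 2339.96.
Real growth = 2339.96 / 2696.67 − 1 = -0.1323.

-13.23%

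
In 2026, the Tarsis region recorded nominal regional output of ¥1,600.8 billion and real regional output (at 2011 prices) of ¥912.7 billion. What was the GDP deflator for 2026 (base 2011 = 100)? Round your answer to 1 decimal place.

GDP deflator = (Nominal / Real) × 100 = 1600.8 / 912.7 × 100 = 175.39.

175.4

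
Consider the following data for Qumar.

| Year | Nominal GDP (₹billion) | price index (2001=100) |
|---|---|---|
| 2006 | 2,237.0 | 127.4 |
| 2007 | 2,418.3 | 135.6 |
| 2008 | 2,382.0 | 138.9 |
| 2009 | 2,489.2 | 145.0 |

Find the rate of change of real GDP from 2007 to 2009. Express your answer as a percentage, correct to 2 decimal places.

Real GDP 2007 = 2418.3/1.356 = 1783.41.
Real GDP 2009 = 2489.2/1.450 = 1716.69.
Change = 1716.69/1783.41 − 1 = -0.0374.

-3.74%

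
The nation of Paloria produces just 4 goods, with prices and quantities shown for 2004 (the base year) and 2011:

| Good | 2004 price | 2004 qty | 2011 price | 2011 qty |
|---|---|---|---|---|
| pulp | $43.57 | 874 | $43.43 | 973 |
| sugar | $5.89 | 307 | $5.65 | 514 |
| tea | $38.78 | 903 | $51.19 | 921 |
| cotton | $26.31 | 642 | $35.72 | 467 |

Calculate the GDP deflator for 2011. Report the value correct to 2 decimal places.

Nominal GDP 2011 = 43.43·973 + 5.65·514 + 51.19·921 + 35.72·467 = 108988.72.
Real GDP 2011 (at 2004 prices) = 43.57·973 + 5.89·514 + 38.78·921 + 26.31·467 = 93424.22.
Deflator = Nominal/Real × 100 = 108988.72/93424.22 × 100 = 116.660.

116.66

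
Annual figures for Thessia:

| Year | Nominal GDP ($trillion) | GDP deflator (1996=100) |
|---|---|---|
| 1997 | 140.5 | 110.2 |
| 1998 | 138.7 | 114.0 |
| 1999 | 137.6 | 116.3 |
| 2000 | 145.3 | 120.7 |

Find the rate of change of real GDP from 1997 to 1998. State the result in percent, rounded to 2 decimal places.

Real GDP 1997 = 140.5/1.102 = 127.50.
Real GDP 1998 = 138.7/1.140 = 121.67.
Change = 121.67/127.50 − 1 = -0.0457.

-4.57%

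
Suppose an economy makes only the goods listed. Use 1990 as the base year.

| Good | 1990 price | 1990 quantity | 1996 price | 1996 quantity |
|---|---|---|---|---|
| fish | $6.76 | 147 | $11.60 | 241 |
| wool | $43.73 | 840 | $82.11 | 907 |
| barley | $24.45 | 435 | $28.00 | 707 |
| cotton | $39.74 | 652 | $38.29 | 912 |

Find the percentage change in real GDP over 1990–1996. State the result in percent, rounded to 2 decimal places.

Real GDP 1990 = Nominal GDP 1990 = 6.76·147 + 43.73·840 + 24.45·435 + 39.74·652 = 74273.15.
Real GDP 1996 (at 1990 prices) = 6.76·241 + 43.73·907 + 24.45·707 + 39.74·912 = 94821.30.
Real growth = 94821.30/74273.15 − 1 = 0.2767.

27.67%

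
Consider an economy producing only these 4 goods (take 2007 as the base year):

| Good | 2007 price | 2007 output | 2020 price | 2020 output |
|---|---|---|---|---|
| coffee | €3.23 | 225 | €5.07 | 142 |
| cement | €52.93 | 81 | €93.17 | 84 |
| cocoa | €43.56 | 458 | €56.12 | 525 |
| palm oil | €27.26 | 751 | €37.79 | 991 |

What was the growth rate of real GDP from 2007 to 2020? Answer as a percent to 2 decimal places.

20.58%

Real GDP 2007 = Nominal GDP 2007 = 3.23·225 + 52.93·81 + 43.56·458 + 27.26·751 = 45436.82.
Real GDP 2020 (at 2007 prices) = 3.23·142 + 52.93·84 + 43.56·525 + 27.26·991 = 54788.44.
Real growth = 54788.44/45436.82 − 1 = 0.2058.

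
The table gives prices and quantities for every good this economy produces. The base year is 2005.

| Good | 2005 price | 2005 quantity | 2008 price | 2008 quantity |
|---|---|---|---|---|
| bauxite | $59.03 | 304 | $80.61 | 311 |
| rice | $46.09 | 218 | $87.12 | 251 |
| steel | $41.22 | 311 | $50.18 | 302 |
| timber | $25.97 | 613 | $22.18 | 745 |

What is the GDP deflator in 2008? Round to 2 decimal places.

Nominal GDP 2008 = 80.61·311 + 87.12·251 + 50.18·302 + 22.18·745 = 78615.29.
Real GDP 2008 (at 2005 prices) = 59.03·311 + 46.09·251 + 41.22·302 + 25.97·745 = 61723.01.
Deflator = Nominal/Real × 100 = 78615.29/61723.01 × 100 = 127.368.

127.37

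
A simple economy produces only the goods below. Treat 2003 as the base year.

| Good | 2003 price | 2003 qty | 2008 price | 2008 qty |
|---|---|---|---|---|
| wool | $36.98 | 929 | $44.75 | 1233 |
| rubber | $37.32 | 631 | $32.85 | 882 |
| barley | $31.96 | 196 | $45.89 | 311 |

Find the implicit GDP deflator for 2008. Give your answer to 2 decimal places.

111.27

Nominal GDP 2008 = 44.75·1233 + 32.85·882 + 45.89·311 = 98422.24.
Real GDP 2008 (at 2003 prices) = 36.98·1233 + 37.32·882 + 31.96·311 = 88452.14.
Deflator = Nominal/Real × 100 = 98422.24/88452.14 × 100 = 111.272.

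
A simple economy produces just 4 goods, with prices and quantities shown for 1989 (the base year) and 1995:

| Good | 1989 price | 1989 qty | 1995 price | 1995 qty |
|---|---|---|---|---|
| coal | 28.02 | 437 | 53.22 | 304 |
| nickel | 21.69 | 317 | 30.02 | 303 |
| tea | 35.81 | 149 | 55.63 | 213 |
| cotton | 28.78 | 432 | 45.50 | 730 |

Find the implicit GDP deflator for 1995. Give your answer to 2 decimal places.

Nominal GDP 1995 = 53.22·304 + 30.02·303 + 55.63·213 + 45.50·730 = 70339.13.
Real GDP 1995 (at 1989 prices) = 28.02·304 + 21.69·303 + 35.81·213 + 28.78·730 = 43727.08.
Deflator = Nominal/Real × 100 = 70339.13/43727.08 × 100 = 160.859.

160.86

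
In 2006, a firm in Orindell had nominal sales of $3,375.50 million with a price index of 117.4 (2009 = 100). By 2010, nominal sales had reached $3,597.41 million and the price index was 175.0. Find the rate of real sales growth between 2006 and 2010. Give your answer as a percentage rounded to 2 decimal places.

-28.50%

Deflate each year: 2006 → 3375.50/1.174 = 2875.21; 2010 → 3597.41/1.750 = 2055.66.
So real sales changed by 2055.66/2875.21 − 1 = -0.2850, i.e. -28.50%.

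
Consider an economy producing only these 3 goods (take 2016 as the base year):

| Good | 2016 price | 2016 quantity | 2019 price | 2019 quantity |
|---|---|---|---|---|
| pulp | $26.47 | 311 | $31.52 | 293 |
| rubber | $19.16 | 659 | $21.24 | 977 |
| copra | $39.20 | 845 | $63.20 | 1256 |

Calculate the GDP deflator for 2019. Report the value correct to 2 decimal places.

144.45

Nominal GDP 2019 = 31.52·293 + 21.24·977 + 63.20·1256 = 109366.04.
Real GDP 2019 (at 2016 prices) = 26.47·293 + 19.16·977 + 39.20·1256 = 75710.23.
Deflator = Nominal/Real × 100 = 109366.04/75710.23 × 100 = 144.453.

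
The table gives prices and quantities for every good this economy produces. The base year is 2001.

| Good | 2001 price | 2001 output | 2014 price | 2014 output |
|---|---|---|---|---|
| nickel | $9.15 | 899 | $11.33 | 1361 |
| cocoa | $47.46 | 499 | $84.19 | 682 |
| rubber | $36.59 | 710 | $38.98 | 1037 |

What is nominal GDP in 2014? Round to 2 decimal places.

$113259.97

Nominal GDP 2014 = Σ (p_2014 × q_2014) = 11.33·1361 + 84.19·682 + 38.98·1037 = 113259.97.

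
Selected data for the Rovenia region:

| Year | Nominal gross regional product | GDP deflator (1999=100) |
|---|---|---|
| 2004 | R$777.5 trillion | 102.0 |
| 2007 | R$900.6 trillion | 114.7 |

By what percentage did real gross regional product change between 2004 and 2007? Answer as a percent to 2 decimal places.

3.01%

Real gross regional product 2004 = 777.5 / 1.020 = 762.25.
Real gross regional product 2007 = 900.6 / 1.147 = 785.18.
Real growth = 785.18 / 762.25 − 1 = 0.0301.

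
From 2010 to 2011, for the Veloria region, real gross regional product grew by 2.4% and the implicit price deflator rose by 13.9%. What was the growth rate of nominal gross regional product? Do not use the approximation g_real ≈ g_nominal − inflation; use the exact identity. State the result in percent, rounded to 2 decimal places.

16.63%

(1 + g_nom) = (1 + g_real)(1 + π) = 1.0240 × 1.1390 = 1.16634.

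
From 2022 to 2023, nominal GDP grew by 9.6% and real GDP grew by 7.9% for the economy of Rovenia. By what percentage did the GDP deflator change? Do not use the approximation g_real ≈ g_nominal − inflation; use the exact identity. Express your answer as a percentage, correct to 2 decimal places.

(1 + g_nom) = (1 + g_real)(1 + π), so π = 1.0960 / 1.0790 − 1 = 0.01576.

1.58%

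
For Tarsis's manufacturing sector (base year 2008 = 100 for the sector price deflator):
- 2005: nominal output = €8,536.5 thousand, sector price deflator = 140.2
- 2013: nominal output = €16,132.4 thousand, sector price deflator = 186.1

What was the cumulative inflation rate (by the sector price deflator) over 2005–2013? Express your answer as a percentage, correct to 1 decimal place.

Price-level change = 186.1 / 140.2 − 1 = 0.3274.

32.7%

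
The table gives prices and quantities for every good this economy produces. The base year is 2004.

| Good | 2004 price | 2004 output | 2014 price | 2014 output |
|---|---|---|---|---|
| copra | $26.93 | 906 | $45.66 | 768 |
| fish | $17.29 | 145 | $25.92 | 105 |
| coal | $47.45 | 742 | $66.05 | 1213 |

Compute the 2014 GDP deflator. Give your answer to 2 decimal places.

Nominal GDP 2014 = 45.66·768 + 25.92·105 + 66.05·1213 = 117907.13.
Real GDP 2014 (at 2004 prices) = 26.93·768 + 17.29·105 + 47.45·1213 = 80054.54.
Deflator = Nominal/Real × 100 = 117907.13/80054.54 × 100 = 147.284.

147.28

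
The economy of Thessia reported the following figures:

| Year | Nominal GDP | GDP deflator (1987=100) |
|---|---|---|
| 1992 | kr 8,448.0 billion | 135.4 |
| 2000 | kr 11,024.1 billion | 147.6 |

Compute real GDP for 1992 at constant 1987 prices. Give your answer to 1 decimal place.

kr 6,239.3 billion

Real GDP = Nominal / (GDP deflator/100) = 8448.0 / 1.354 = 6239.29.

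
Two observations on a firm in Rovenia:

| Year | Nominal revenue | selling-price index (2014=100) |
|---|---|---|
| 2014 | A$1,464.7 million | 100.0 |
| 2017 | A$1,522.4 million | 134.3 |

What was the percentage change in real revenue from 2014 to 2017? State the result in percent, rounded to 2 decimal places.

Deflate each year: 2014 → 1464.7/1.000 = 1464.70; 2017 → 1522.4/1.343 = 1133.58.
So real revenue changed by 1133.58/1464.70 − 1 = -0.2261, i.e. -22.61%.

-22.61%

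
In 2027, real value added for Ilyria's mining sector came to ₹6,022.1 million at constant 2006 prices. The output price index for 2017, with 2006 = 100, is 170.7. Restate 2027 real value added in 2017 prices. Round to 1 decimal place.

₹10,279.7 million

Real value added in 2017 prices = Real value added in 2006 prices × (P_2017/P_2006) = 6022.1 × 1.707 = 10279.72.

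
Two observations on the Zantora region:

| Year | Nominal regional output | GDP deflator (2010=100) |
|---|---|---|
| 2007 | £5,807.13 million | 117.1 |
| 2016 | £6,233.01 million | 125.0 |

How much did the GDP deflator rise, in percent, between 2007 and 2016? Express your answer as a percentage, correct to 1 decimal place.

Price-level change = 125.0 / 117.1 − 1 = 0.0675.

6.7%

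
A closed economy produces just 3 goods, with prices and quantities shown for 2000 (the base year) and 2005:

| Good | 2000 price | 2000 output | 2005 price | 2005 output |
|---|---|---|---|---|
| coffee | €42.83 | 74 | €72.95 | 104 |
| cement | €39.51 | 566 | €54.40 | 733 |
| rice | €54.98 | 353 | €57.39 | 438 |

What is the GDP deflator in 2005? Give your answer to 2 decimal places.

126.27

Nominal GDP 2005 = 72.95·104 + 54.40·733 + 57.39·438 = 72598.82.
Real GDP 2005 (at 2000 prices) = 42.83·104 + 39.51·733 + 54.98·438 = 57496.39.
Deflator = Nominal/Real × 100 = 72598.82/57496.39 × 100 = 126.267.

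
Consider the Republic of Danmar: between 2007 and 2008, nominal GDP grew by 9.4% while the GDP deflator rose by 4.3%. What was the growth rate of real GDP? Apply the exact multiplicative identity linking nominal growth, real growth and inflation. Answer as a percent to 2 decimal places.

4.89%

(1 + g_nom) = (1 + g_real)(1 + π), so g_real = 1.0940 / 1.0430 − 1 = 0.04890.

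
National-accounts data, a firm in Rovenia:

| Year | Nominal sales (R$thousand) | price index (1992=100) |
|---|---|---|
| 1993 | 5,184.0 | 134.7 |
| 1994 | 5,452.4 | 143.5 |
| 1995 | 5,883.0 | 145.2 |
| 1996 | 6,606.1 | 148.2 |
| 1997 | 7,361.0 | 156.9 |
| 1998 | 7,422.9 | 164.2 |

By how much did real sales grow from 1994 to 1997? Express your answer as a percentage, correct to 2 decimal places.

23.47%

Real sales 1994 = 5452.4/1.435 = 3799.58.
Real sales 1997 = 7361.0/1.569 = 4691.52.
Change = 4691.52/3799.58 − 1 = 0.2347.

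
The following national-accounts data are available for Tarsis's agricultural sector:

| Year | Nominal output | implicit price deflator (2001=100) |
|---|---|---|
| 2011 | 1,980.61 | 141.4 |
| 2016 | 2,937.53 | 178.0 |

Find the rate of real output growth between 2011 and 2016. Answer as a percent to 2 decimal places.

Real output 2011 = 1980.61 / 1.414 = 1400.71.
Real output 2016 = 2937.53 / 1.780 = 1650.30.
Real growth = 1650.30 / 1400.71 − 1 = 0.1782.

17.82%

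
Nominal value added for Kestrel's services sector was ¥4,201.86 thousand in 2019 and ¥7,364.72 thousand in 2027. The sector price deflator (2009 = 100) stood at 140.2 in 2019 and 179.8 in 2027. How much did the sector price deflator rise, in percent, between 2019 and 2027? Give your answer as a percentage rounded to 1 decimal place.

Price-level change = 179.8 / 140.2 − 1 = 0.2825.

28.2%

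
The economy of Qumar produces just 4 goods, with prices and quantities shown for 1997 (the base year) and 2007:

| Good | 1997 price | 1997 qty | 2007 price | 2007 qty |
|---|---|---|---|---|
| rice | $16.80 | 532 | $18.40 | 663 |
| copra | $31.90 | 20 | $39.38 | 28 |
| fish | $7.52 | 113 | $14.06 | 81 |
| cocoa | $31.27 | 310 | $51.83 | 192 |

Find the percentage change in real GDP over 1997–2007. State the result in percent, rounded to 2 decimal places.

Real GDP 1997 = Nominal GDP 1997 = 16.80·532 + 31.90·20 + 7.52·113 + 31.27·310 = 20119.06.
Real GDP 2007 (at 1997 prices) = 16.80·663 + 31.90·28 + 7.52·81 + 31.27·192 = 18644.56.
Real growth = 18644.56/20119.06 − 1 = -0.0733.

-7.33%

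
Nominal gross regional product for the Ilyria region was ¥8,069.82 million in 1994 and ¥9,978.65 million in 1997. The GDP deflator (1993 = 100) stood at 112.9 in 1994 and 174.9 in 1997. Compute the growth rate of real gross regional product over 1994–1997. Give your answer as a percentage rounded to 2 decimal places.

Real gross regional product 1994 = 8069.82 / 1.129 = 7147.76.
Real gross regional product 1997 = 9978.65 / 1.749 = 5705.35.
Real growth = 5705.35 / 7147.76 − 1 = -0.2018.

-20.18%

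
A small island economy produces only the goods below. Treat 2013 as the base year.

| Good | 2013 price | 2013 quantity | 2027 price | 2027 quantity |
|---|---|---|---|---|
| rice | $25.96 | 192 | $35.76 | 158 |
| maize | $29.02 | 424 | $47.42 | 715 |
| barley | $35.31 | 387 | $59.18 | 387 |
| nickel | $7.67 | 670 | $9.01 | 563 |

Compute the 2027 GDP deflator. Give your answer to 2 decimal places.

Nominal GDP 2027 = 35.76·158 + 47.42·715 + 59.18·387 + 9.01·563 = 67530.67.
Real GDP 2027 (at 2013 prices) = 25.96·158 + 29.02·715 + 35.31·387 + 7.67·563 = 42834.16.
Deflator = Nominal/Real × 100 = 67530.67/42834.16 × 100 = 157.656.

157.66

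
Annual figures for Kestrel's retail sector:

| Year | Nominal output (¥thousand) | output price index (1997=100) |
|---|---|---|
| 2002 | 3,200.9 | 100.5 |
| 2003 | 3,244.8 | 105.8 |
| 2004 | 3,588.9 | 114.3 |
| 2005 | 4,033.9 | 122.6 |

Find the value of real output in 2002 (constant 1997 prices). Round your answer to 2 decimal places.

¥3,184.98 thousand

Real output 2002 = 3200.9 / 1.005 = 3184.98.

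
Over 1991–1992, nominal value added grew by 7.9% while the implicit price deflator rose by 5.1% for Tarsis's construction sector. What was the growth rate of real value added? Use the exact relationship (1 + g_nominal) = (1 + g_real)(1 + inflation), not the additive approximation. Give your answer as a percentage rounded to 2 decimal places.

(1 + g_nom) = (1 + g_real)(1 + π), so g_real = 1.0790 / 1.0510 − 1 = 0.02664.

2.66%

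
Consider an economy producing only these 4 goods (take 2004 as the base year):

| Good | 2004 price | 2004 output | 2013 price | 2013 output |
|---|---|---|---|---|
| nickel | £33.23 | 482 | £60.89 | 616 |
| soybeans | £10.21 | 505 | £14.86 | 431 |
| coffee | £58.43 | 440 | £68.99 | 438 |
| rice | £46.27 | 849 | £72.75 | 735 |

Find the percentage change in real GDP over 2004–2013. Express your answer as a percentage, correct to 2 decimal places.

Real GDP 2004 = Nominal GDP 2004 = 33.23·482 + 10.21·505 + 58.43·440 + 46.27·849 = 86165.34.
Real GDP 2013 (at 2004 prices) = 33.23·616 + 10.21·431 + 58.43·438 + 46.27·735 = 84470.98.
Real growth = 84470.98/86165.34 − 1 = -0.0197.

-1.97%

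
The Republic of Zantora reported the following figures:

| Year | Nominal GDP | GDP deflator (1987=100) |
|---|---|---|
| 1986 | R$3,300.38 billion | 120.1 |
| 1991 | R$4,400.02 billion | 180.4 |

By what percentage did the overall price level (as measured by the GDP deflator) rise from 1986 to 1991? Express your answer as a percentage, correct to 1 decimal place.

50.2%

Price-level change = 180.4 / 120.1 − 1 = 0.5021.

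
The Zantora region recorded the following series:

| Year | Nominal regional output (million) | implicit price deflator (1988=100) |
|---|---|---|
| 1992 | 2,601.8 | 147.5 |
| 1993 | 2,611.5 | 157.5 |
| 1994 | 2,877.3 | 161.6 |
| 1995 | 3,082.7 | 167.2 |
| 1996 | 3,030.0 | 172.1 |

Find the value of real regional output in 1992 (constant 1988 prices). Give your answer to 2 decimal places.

Real regional output 1992 = 2601.8 / 1.475 = 1763.93.

1,763.93 million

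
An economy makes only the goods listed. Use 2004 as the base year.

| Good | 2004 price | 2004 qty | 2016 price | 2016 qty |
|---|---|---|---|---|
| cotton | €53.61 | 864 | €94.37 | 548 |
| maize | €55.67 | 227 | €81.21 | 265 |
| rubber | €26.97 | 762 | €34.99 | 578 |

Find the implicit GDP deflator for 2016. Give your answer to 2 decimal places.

156.50

Nominal GDP 2016 = 94.37·548 + 81.21·265 + 34.99·578 = 93459.63.
Real GDP 2016 (at 2004 prices) = 53.61·548 + 55.67·265 + 26.97·578 = 59719.49.
Deflator = Nominal/Real × 100 = 93459.63/59719.49 × 100 = 156.498.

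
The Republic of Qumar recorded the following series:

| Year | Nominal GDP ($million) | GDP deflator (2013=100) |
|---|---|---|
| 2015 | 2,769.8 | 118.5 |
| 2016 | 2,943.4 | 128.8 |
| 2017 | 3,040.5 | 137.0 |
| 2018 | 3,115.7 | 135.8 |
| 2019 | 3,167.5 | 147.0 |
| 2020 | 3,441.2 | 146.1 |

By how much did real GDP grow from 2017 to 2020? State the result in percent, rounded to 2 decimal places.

Real GDP 2017 = 3040.5/1.370 = 2219.34.
Real GDP 2020 = 3441.2/1.461 = 2355.37.
Change = 2355.37/2219.34 − 1 = 0.0613.

6.13%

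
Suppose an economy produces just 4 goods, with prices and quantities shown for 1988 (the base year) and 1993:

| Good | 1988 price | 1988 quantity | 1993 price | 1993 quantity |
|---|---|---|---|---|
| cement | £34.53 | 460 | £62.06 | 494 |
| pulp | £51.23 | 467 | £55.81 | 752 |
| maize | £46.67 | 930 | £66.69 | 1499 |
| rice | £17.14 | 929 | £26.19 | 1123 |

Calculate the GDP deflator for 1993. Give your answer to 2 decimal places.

139.52

Nominal GDP 1993 = 62.06·494 + 55.81·752 + 66.69·1499 + 26.19·1123 = 202006.44.
Real GDP 1993 (at 1988 prices) = 34.53·494 + 51.23·752 + 46.67·1499 + 17.14·1123 = 144789.33.
Deflator = Nominal/Real × 100 = 202006.44/144789.33 × 100 = 139.517.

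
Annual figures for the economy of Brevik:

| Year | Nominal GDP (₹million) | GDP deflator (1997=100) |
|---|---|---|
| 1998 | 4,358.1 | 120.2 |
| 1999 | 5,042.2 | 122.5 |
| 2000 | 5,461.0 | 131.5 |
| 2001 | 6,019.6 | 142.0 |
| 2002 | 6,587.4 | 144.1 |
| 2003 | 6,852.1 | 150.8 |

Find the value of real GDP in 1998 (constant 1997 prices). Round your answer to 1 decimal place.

Real GDP 1998 = 4358.1 / 1.202 = 3625.71.

₹3,625.7 million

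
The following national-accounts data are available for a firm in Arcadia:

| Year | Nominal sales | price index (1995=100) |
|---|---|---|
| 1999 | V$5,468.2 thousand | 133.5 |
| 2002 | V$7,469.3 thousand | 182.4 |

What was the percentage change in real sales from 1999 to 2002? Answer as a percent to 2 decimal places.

Real sales 1999 = 5468.2 / 1.335 = 4096.03.
Real sales 2002 = 7469.3 / 1.824 = 4095.01.
Real growth = 4095.01 / 4096.03 − 1 = -0.0002.

-0.02%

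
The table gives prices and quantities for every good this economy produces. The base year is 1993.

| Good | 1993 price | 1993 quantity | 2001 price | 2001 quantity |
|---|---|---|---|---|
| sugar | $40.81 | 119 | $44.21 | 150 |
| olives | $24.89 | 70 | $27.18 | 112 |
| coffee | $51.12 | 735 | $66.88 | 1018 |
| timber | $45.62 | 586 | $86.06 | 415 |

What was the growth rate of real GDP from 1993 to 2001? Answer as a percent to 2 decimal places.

12.66%

Real GDP 1993 = Nominal GDP 1993 = 40.81·119 + 24.89·70 + 51.12·735 + 45.62·586 = 70905.21.
Real GDP 2001 (at 1993 prices) = 40.81·150 + 24.89·112 + 51.12·1018 + 45.62·415 = 79881.64.
Real growth = 79881.64/70905.21 − 1 = 0.1266.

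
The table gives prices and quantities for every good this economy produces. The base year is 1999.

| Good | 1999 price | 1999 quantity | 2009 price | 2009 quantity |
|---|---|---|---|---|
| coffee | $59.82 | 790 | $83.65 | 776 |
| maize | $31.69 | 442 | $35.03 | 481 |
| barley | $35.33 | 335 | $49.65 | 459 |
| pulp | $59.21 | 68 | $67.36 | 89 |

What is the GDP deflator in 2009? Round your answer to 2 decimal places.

Nominal GDP 2009 = 83.65·776 + 35.03·481 + 49.65·459 + 67.36·89 = 110546.22.
Real GDP 2009 (at 1999 prices) = 59.82·776 + 31.69·481 + 35.33·459 + 59.21·89 = 83149.37.
Deflator = Nominal/Real × 100 = 110546.22/83149.37 × 100 = 132.949.

132.95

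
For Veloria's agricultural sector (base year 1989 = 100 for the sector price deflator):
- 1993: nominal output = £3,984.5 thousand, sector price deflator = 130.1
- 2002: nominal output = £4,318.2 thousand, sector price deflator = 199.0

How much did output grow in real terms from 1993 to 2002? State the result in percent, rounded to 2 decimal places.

-29.15%

Deflate each year: 1993 → 3984.5/1.301 = 3062.64; 2002 → 4318.2/1.990 = 2169.95.
So real output changed by 2169.95/3062.64 − 1 = -0.2915, i.e. -29.15%.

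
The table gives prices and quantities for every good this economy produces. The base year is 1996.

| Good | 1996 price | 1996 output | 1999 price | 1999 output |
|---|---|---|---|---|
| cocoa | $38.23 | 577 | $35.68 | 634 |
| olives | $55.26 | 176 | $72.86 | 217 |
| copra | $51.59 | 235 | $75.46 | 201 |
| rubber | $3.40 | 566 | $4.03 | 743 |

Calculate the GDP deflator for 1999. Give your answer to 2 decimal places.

Nominal GDP 1999 = 35.68·634 + 72.86·217 + 75.46·201 + 4.03·743 = 56593.49.
Real GDP 1999 (at 1996 prices) = 38.23·634 + 55.26·217 + 51.59·201 + 3.40·743 = 49125.03.
Deflator = Nominal/Real × 100 = 56593.49/49125.03 × 100 = 115.203.

115.20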